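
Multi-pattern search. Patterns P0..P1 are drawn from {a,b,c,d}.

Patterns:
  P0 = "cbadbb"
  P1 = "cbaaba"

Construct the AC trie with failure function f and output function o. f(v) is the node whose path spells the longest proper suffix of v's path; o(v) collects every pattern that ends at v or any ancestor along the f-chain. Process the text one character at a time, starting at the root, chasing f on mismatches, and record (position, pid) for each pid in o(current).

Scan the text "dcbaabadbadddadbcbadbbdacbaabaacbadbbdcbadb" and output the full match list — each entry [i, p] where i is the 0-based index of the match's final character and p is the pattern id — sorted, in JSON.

Build automaton:
Trie (insert patterns):
  n0 'ε': c→1
  n1 'c': b→2
  n2 'cb': a→3
  n3 'cba': a→7 d→4
  n4 'cbad': b→5
  n5 'cbadb': b→6
  n6 'cbadbb': ·  [P0 ends]
  n7 'cbaa': b→8
  n8 'cbaab': a→9
  n9 'cbaaba': ·  [P1 ends]

Failure links (BFS by depth):
  fail(1) 'c': from fail(0)=0 chase 'c': 0 ⇒ 0;  out=∅∪out(0)=∅
  fail(2) 'cb': from fail(1)=0 chase 'b': 0 ⇒ 0;  out=∅∪out(0)=∅
  fail(3) 'cba': from fail(2)=0 chase 'a': 0 ⇒ 0;  out=∅∪out(0)=∅
  fail(4) 'cbad': from fail(3)=0 chase 'd': 0 ⇒ 0;  out=∅∪out(0)=∅
  fail(7) 'cbaa': from fail(3)=0 chase 'a': 0 ⇒ 0;  out=∅∪out(0)=∅
  fail(5) 'cbadb': from fail(4)=0 chase 'b': 0 ⇒ 0;  out=∅∪out(0)=∅
  fail(8) 'cbaab': from fail(7)=0 chase 'b': 0 ⇒ 0;  out=∅∪out(0)=∅
  fail(6) 'cbadbb': from fail(5)=0 chase 'b': 0 ⇒ 0;  out={0}∪out(0)={0}
  fail(9) 'cbaaba': from fail(8)=0 chase 'a': 0 ⇒ 0;  out={1}∪out(0)={1}

Run:
i=0 'd': node 0→0
i=1 'c': node 0→1
i=2 'b': node 1→2
i=3 'a': node 2→3
i=4 'a': node 3→7
i=5 'b': node 7→8
i=6 'a': node 8→9  → match P1@[1:6]
i=7 'd': node 9→0 ·f
i=8 'b': node 0→0
i=9 'a': node 0→0
i=10 'd': node 0→0
i=11 'd': node 0→0
i=12 'd': node 0→0
i=13 'a': node 0→0
i=14 'd': node 0→0
i=15 'b': node 0→0
i=16 'c': node 0→1
i=17 'b': node 1→2
i=18 'a': node 2→3
i=19 'd': node 3→4
i=20 'b': node 4→5
i=21 'b': node 5→6  → match P0@[16:21]
i=22 'd': node 6→0 ·f
i=23 'a': node 0→0
i=24 'c': node 0→1
i=25 'b': node 1→2
i=26 'a': node 2→3
i=27 'a': node 3→7
i=28 'b': node 7→8
i=29 'a': node 8→9  → match P1@[24:29]
i=30 'a': node 9→0 ·f
i=31 'c': node 0→1
i=32 'b': node 1→2
i=33 'a': node 2→3
i=34 'd': node 3→4
i=35 'b': node 4→5
i=36 'b': node 5→6  → match P0@[31:36]
i=37 'd': node 6→0 ·f
i=38 'c': node 0→1
i=39 'b': node 1→2
i=40 'a': node 2→3
i=41 'd': node 3→4
i=42 'b': node 4→5

All matches (sorted): [[6,1],[21,0],[29,1],[36,0]]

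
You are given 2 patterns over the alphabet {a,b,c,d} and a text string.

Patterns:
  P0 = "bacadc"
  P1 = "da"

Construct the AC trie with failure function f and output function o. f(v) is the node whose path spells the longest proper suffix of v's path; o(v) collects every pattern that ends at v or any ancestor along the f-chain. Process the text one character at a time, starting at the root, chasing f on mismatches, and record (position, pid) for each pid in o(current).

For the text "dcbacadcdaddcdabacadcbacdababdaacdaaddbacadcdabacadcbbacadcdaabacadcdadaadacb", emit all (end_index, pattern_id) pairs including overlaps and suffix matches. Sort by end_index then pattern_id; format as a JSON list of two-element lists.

Build automaton:
Trie nodes:
  n0 'ε': b→1 d→7
  n1 'b': a→2
  n2 'ba': c→3
  n3 'bac': a→4
  n4 'baca': d→5
  n5 'bacad': c→6
  n6 'bacadc': ·  [P0 ends]
  n7 'd': a→8
  n8 'da': ·  [P1 ends]

BFS fail/out derivation:
  n1('b'): parent n0 fail=0; on 'b' 0 → fail=0;  out ∅∪∅=∅
  n7('d'): parent n0 fail=0; on 'd' 0 → fail=0;  out ∅∪∅=∅
  n2('ba'): parent n1 fail=0; on 'a' 0 → fail=0;  out ∅∪∅=∅
  n8('da'): parent n7 fail=0; on 'a' 0 → fail=0;  out {1}∪∅={1}
  n3('bac'): parent n2 fail=0; on 'c' 0 → fail=0;  out ∅∪∅=∅
  n4('baca'): parent n3 fail=0; on 'a' 0 → fail=0;  out ∅∪∅=∅
  n5('bacad'): parent n4 fail=0; on 'd' 0 → fail=7;  out ∅∪∅=∅
  n6('bacadc'): parent n5 fail=7; on 'c' 7→0 → fail=0;  out {0}∪∅={0}

Run:
[0] read 'd'  n0⇒n7
[1] read 'c'  n7⇒n0 (fail-walked)
[2] read 'b'  n0⇒n1
[3] read 'a'  n1⇒n2
[4] read 'c'  n2⇒n3
[5] read 'a'  n3⇒n4
[6] read 'd'  n4⇒n5
[7] read 'c'  n5⇒n6  → match P0@[2:7]
[8] read 'd'  n6⇒n7 (fail-walked)
[9] read 'a'  n7⇒n8  → match P1@[8:9]
[10] read 'd'  n8⇒n7 (fail-walked)
[11] read 'd'  n7⇒n7 (fail-walked)
[12] read 'c'  n7⇒n0 (fail-walked)
[13] read 'd'  n0⇒n7
[14] read 'a'  n7⇒n8  → match P1@[13:14]
[15] read 'b'  n8⇒n1 (fail-walked)
[16] read 'a'  n1⇒n2
[17] read 'c'  n2⇒n3
[18] read 'a'  n3⇒n4
[19] read 'd'  n4⇒n5
[20] read 'c'  n5⇒n6  → match P0@[15:20]
[21] read 'b'  n6⇒n1 (fail-walked)
[22] read 'a'  n1⇒n2
[23] read 'c'  n2⇒n3
[24] read 'd'  n3⇒n7 (fail-walked)
[25] read 'a'  n7⇒n8  → match P1@[24:25]
[26] read 'b'  n8⇒n1 (fail-walked)
[27] read 'a'  n1⇒n2
[28] read 'b'  n2⇒n1 (fail-walked)
[29] read 'd'  n1⇒n7 (fail-walked)
[30] read 'a'  n7⇒n8  → match P1@[29:30]
[31] read 'a'  n8⇒n0 (fail-walked)
[32] read 'c'  n0⇒n0
[33] read 'd'  n0⇒n7
[34] read 'a'  n7⇒n8  → match P1@[33:34]
[35] read 'a'  n8⇒n0 (fail-walked)
[36] read 'd'  n0⇒n7
[37] read 'd'  n7⇒n7 (fail-walked)
[38] read 'b'  n7⇒n1 (fail-walked)
[39] read 'a'  n1⇒n2
[40] read 'c'  n2⇒n3
[41] read 'a'  n3⇒n4
[42] read 'd'  n4⇒n5
[43] read 'c'  n5⇒n6  → match P0@[38:43]
[44] read 'd'  n6⇒n7 (fail-walked)
[45] read 'a'  n7⇒n8  → match P1@[44:45]
[46] read 'b'  n8⇒n1 (fail-walked)
[47] read 'a'  n1⇒n2
[48] read 'c'  n2⇒n3
[49] read 'a'  n3⇒n4
[50] read 'd'  n4⇒n5
[51] read 'c'  n5⇒n6  → match P0@[46:51]
[52] read 'b'  n6⇒n1 (fail-walked)
[53] read 'b'  n1⇒n1 (fail-walked)
[54] read 'a'  n1⇒n2
[55] read 'c'  n2⇒n3
[56] read 'a'  n3⇒n4
[57] read 'd'  n4⇒n5
[58] read 'c'  n5⇒n6  → match P0@[53:58]
[59] read 'd'  n6⇒n7 (fail-walked)
[60] read 'a'  n7⇒n8  → match P1@[59:60]
[61] read 'a'  n8⇒n0 (fail-walked)
[62] read 'b'  n0⇒n1
[63] read 'a'  n1⇒n2
[64] read 'c'  n2⇒n3
[65] read 'a'  n3⇒n4
[66] read 'd'  n4⇒n5
[67] read 'c'  n5⇒n6  → match P0@[62:67]
[68] read 'd'  n6⇒n7 (fail-walked)
[69] read 'a'  n7⇒n8  → match P1@[68:69]
[70] read 'd'  n8⇒n7 (fail-walked)
[71] read 'a'  n7⇒n8  → match P1@[70:71]
[72] read 'a'  n8⇒n0 (fail-walked)
[73] read 'd'  n0⇒n7
[74] read 'a'  n7⇒n8  → match P1@[73:74]
[75] read 'c'  n8⇒n0 (fail-walked)
[76] read 'b'  n0⇒n1

Matches: [[7,0],[9,1],[14,1],[20,0],[25,1],[30,1],[34,1],[43,0],[45,1],[51,0],[58,0],[60,1],[67,0],[69,1],[71,1],[74,1]]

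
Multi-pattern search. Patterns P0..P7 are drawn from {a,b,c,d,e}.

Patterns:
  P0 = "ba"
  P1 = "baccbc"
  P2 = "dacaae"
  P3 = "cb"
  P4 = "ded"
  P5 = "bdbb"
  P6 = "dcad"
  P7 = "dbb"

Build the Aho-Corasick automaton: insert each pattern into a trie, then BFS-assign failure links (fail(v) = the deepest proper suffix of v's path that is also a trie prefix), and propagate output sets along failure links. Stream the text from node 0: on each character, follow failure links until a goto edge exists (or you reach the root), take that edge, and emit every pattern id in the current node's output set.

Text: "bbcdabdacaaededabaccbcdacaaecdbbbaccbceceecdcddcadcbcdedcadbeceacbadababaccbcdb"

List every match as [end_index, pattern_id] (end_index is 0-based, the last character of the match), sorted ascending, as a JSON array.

Construct AC machine:
Trie (insert patterns):
  n0 'ε': b→1 c→13 d→7
  n1 'b': a→2 d→17
  n2 'ba': c→3  [P0 ends]
  n3 'bac': c→4
  n4 'bacc': b→5
  n5 'baccb': c→6
  n6 'baccbc': ·  [P1 ends]
  n7 'd': a→8 b→23 c→20 e→15
  n8 'da': c→9
  n9 'dac': a→10
  n10 'daca': a→11
  n11 'dacaa': e→12
  n12 'dacaae': ·  [P2 ends]
  n13 'c': b→14
  n14 'cb': ·  [P3 ends]
  n15 'de': d→16
  n16 'ded': ·  [P4 ends]
  n17 'bd': b→18
  n18 'bdb': b→19
  n19 'bdbb': ·  [P5 ends]
  n20 'dc': a→21
  n21 'dca': d→22
  n22 'dcad': ·  [P6 ends]
  n23 'db': b→24
  n24 'dbb': ·  [P7 ends]

Failure links (BFS by depth):
  fail(1) 'b': from fail(0)=0 chase 'b': 0 ⇒ 0;  out=∅∪out(0)=∅
  fail(7) 'd': from fail(0)=0 chase 'd': 0 ⇒ 0;  out=∅∪out(0)=∅
  fail(13) 'c': from fail(0)=0 chase 'c': 0 ⇒ 0;  out=∅∪out(0)=∅
  fail(2) 'ba': from fail(1)=0 chase 'a': 0 ⇒ 0;  out={0}∪out(0)={0}
  fail(8) 'da': from fail(7)=0 chase 'a': 0 ⇒ 0;  out=∅∪out(0)=∅
  fail(14) 'cb': from fail(13)=0 chase 'b': 0 ⇒ 1;  out={3}∪out(1)={3}
  fail(15) 'de': from fail(7)=0 chase 'e': 0 ⇒ 0;  out=∅∪out(0)=∅
  fail(17) 'bd': from fail(1)=0 chase 'd': 0 ⇒ 7;  out=∅∪out(7)=∅
  fail(20) 'dc': from fail(7)=0 chase 'c': 0 ⇒ 13;  out=∅∪out(13)=∅
  fail(23) 'db': from fail(7)=0 chase 'b': 0 ⇒ 1;  out=∅∪out(1)=∅
  fail(3) 'bac': from fail(2)=0 chase 'c': 0 ⇒ 13;  out=∅∪out(13)=∅
  fail(9) 'dac': from fail(8)=0 chase 'c': 0 ⇒ 13;  out=∅∪out(13)=∅
  fail(16) 'ded': from fail(15)=0 chase 'd': 0 ⇒ 7;  out={4}∪out(7)={4}
  fail(18) 'bdb': from fail(17)=7 chase 'b': 7 ⇒ 23;  out=∅∪out(23)=∅
  fail(21) 'dca': from fail(20)=13 chase 'a': 13→0 ⇒ 0;  out=∅∪out(0)=∅
  fail(24) 'dbb': from fail(23)=1 chase 'b': 1→0 ⇒ 1;  out={7}∪out(1)={7}
  fail(4) 'bacc': from fail(3)=13 chase 'c': 13→0 ⇒ 13;  out=∅∪out(13)=∅
  fail(10) 'daca': from fail(9)=13 chase 'a': 13→0 ⇒ 0;  out=∅∪out(0)=∅
  fail(19) 'bdbb': from fail(18)=23 chase 'b': 23 ⇒ 24;  out={5}∪out(24)={5,7}
  fail(22) 'dcad': from fail(21)=0 chase 'd': 0 ⇒ 7;  out={6}∪out(7)={6}
  fail(5) 'baccb': from fail(4)=13 chase 'b': 13 ⇒ 14;  out=∅∪out(14)={3}
  fail(11) 'dacaa': from fail(10)=0 chase 'a': 0 ⇒ 0;  out=∅∪out(0)=∅
  fail(6) 'baccbc': from fail(5)=14 chase 'c': 14→1→0 ⇒ 13;  out={1}∪out(13)={1}
  fail(12) 'dacaae': from fail(11)=0 chase 'e': 0 ⇒ 0;  out={2}∪out(0)={2}

Text stream:
pos 0 'b': at 1
pos 1 'b': at 1 ·f
pos 2 'c': at 13 ·f
pos 3 'd': at 7 ·f
pos 4 'a': at 8
pos 5 'b': at 1 ·f
pos 6 'd': at 17
pos 7 'a': at 8 ·f
pos 8 'c': at 9
pos 9 'a': at 10
pos 10 'a': at 11
pos 11 'e': at 12  → match P2@[6:11]
pos 12 'd': at 7 ·f
pos 13 'e': at 15
pos 14 'd': at 16  → match P4@[12:14]
pos 15 'a': at 8 ·f
pos 16 'b': at 1 ·f
pos 17 'a': at 2  → match P0@[16:17]
pos 18 'c': at 3
pos 19 'c': at 4
pos 20 'b': at 5  → match P3@[19:20]
pos 21 'c': at 6  → match P1@[16:21]
pos 22 'd': at 7 ·f
pos 23 'a': at 8
pos 24 'c': at 9
pos 25 'a': at 10
pos 26 'a': at 11
pos 27 'e': at 12  → match P2@[22:27]
pos 28 'c': at 13 ·f
pos 29 'd': at 7 ·f
pos 30 'b': at 23
pos 31 'b': at 24  → match P7@[29:31]
pos 32 'b': at 1 ·f
pos 33 'a': at 2  → match P0@[32:33]
pos 34 'c': at 3
pos 35 'c': at 4
pos 36 'b': at 5  → match P3@[35:36]
pos 37 'c': at 6  → match P1@[32:37]
pos 38 'e': at 0 ·f
pos 39 'c': at 13
pos 40 'e': at 0 ·f
pos 41 'e': at 0
pos 42 'c': at 13
pos 43 'd': at 7 ·f
pos 44 'c': at 20
pos 45 'd': at 7 ·f
pos 46 'd': at 7 ·f
pos 47 'c': at 20
pos 48 'a': at 21
pos 49 'd': at 22  → match P6@[46:49]
pos 50 'c': at 20 ·f
pos 51 'b': at 14 ·f  → match P3@[50:51]
pos 52 'c': at 13 ·f
pos 53 'd': at 7 ·f
pos 54 'e': at 15
pos 55 'd': at 16  → match P4@[53:55]
pos 56 'c': at 20 ·f
pos 57 'a': at 21
pos 58 'd': at 22  → match P6@[55:58]
pos 59 'b': at 23 ·f
pos 60 'e': at 0 ·f
pos 61 'c': at 13
pos 62 'e': at 0 ·f
pos 63 'a': at 0
pos 64 'c': at 13
pos 65 'b': at 14  → match P3@[64:65]
pos 66 'a': at 2 ·f  → match P0@[65:66]
pos 67 'd': at 7 ·f
pos 68 'a': at 8
pos 69 'b': at 1 ·f
pos 70 'a': at 2  → match P0@[69:70]
pos 71 'b': at 1 ·f
pos 72 'a': at 2  → match P0@[71:72]
pos 73 'c': at 3
pos 74 'c': at 4
pos 75 'b': at 5  → match P3@[74:75]
pos 76 'c': at 6  → match P1@[71:76]
pos 77 'd': at 7 ·f
pos 78 'b': at 23

Matches: [[11,2],[14,4],[17,0],[20,3],[21,1],[27,2],[31,7],[33,0],[36,3],[37,1],[49,6],[51,3],[55,4],[58,6],[65,3],[66,0],[70,0],[72,0],[75,3],[76,1]]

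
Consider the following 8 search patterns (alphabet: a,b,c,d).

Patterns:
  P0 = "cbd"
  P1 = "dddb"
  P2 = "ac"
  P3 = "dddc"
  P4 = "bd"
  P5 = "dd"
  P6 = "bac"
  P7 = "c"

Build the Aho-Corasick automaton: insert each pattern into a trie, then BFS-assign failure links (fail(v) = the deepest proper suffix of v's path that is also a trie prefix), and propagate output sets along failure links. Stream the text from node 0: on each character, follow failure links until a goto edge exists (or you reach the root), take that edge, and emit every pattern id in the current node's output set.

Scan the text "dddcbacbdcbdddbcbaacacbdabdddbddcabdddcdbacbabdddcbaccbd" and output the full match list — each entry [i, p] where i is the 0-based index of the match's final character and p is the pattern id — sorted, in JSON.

Build:
Trie nodes:
  0='ε' goto a→8 b→11 c→1 d→4
  1='c' goto b→2  [P7 ends]
  2='cb' goto d→3
  3='cbd' goto ·  [P0 ends]
  4='d' goto d→5
  5='dd' goto d→6  [P5 ends]
  6='ddd' goto b→7 c→10
  7='dddb' goto ·  [P1 ends]
  8='a' goto c→9
  9='ac' goto ·  [P2 ends]
  10='dddc' goto ·  [P3 ends]
  11='b' goto a→13 d→12
  12='bd' goto ·  [P4 ends]
  13='ba' goto c→14
  14='bac' goto ·  [P6 ends]

Failure links (BFS by depth):
  n1('c'): parent n0 fail=0; on 'c' 0 → fail=0;  out {7}∪∅={7}
  n4('d'): parent n0 fail=0; on 'd' 0 → fail=0;  out ∅∪∅=∅
  n8('a'): parent n0 fail=0; on 'a' 0 → fail=0;  out ∅∪∅=∅
  n11('b'): parent n0 fail=0; on 'b' 0 → fail=0;  out ∅∪∅=∅
  n2('cb'): parent n1 fail=0; on 'b' 0 → fail=11;  out ∅∪∅=∅
  n5('dd'): parent n4 fail=0; on 'd' 0 → fail=4;  out {5}∪∅={5}
  n9('ac'): parent n8 fail=0; on 'c' 0 → fail=1;  out {2}∪{7}={2,7}
  n12('bd'): parent n11 fail=0; on 'd' 0 → fail=4;  out {4}∪∅={4}
  n13('ba'): parent n11 fail=0; on 'a' 0 → fail=8;  out ∅∪∅=∅
  n3('cbd'): parent n2 fail=11; on 'd' 11 → fail=12;  out {0}∪{4}={0,4}
  n6('ddd'): parent n5 fail=4; on 'd' 4 → fail=5;  out ∅∪{5}={5}
  n14('bac'): parent n13 fail=8; on 'c' 8 → fail=9;  out {6}∪{2,7}={2,6,7}
  n7('dddb'): parent n6 fail=5; on 'b' 5→4→0 → fail=11;  out {1}∪∅={1}
  n10('dddc'): parent n6 fail=5; on 'c' 5→4→0 → fail=1;  out {3}∪{7}={3,7}

Scan:
i=0 'd': node 0→4
i=1 'd': node 4→5  → match P5@[0:1]
i=2 'd': node 5→6  → match P5@[1:2]
i=3 'c': node 6→10  → match P3@[0:3],P7@[3:3]
i=4 'b': node 10→2 ·f
i=5 'a': node 2→13 ·f
i=6 'c': node 13→14  → match P2@[5:6],P6@[4:6],P7@[6:6]
i=7 'b': node 14→2 ·f
i=8 'd': node 2→3  → match P0@[6:8],P4@[7:8]
i=9 'c': node 3→1 ·f  → match P7@[9:9]
i=10 'b': node 1→2
i=11 'd': node 2→3  → match P0@[9:11],P4@[10:11]
i=12 'd': node 3→5 ·f  → match P5@[11:12]
i=13 'd': node 5→6  → match P5@[12:13]
i=14 'b': node 6→7  → match P1@[11:14]
i=15 'c': node 7→1 ·f  → match P7@[15:15]
i=16 'b': node 1→2
i=17 'a': node 2→13 ·f
i=18 'a': node 13→8 ·f
i=19 'c': node 8→9  → match P2@[18:19],P7@[19:19]
i=20 'a': node 9→8 ·f
i=21 'c': node 8→9  → match P2@[20:21],P7@[21:21]
i=22 'b': node 9→2 ·f
i=23 'd': node 2→3  → match P0@[21:23],P4@[22:23]
i=24 'a': node 3→8 ·f
i=25 'b': node 8→11 ·f
i=26 'd': node 11→12  → match P4@[25:26]
i=27 'd': node 12→5 ·f  → match P5@[26:27]
i=28 'd': node 5→6  → match P5@[27:28]
i=29 'b': node 6→7  → match P1@[26:29]
i=30 'd': node 7→12 ·f  → match P4@[29:30]
i=31 'd': node 12→5 ·f  → match P5@[30:31]
i=32 'c': node 5→1 ·f  → match P7@[32:32]
i=33 'a': node 1→8 ·f
i=34 'b': node 8→11 ·f
i=35 'd': node 11→12  → match P4@[34:35]
i=36 'd': node 12→5 ·f  → match P5@[35:36]
i=37 'd': node 5→6  → match P5@[36:37]
i=38 'c': node 6→10  → match P3@[35:38],P7@[38:38]
i=39 'd': node 10→4 ·f
i=40 'b': node 4→11 ·f
i=41 'a': node 11→13
i=42 'c': node 13→14  → match P2@[41:42],P6@[40:42],P7@[42:42]
i=43 'b': node 14→2 ·f
i=44 'a': node 2→13 ·f
i=45 'b': node 13→11 ·f
i=46 'd': node 11→12  → match P4@[45:46]
i=47 'd': node 12→5 ·f  → match P5@[46:47]
i=48 'd': node 5→6  → match P5@[47:48]
i=49 'c': node 6→10  → match P3@[46:49],P7@[49:49]
i=50 'b': node 10→2 ·f
i=51 'a': node 2→13 ·f
i=52 'c': node 13→14  → match P2@[51:52],P6@[50:52],P7@[52:52]
i=53 'c': node 14→1 ·f  → match P7@[53:53]
i=54 'b': node 1→2
i=55 'd': node 2→3  → match P0@[53:55],P4@[54:55]

All matches (sorted): [[1,5],[2,5],[3,3],[3,7],[6,2],[6,6],[6,7],[8,0],[8,4],[9,7],[11,0],[11,4],[12,5],[13,5],[14,1],[15,7],[19,2],[19,7],[21,2],[21,7],[23,0],[23,4],[26,4],[27,5],[28,5],[29,1],[30,4],[31,5],[32,7],[35,4],[36,5],[37,5],[38,3],[38,7],[42,2],[42,6],[42,7],[46,4],[47,5],[48,5],[49,3],[49,7],[52,2],[52,6],[52,7],[53,7],[55,0],[55,4]]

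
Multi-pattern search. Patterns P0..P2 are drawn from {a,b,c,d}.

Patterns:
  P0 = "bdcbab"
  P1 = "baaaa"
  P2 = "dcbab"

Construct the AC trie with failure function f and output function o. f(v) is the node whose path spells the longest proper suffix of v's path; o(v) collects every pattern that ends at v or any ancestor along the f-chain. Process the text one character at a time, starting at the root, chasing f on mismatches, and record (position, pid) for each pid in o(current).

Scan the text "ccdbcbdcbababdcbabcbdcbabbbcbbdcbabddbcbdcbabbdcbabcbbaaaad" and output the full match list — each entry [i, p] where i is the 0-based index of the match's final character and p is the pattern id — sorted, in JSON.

Build:
Trie (insert patterns):
  0='ε' goto b→1 d→11
  1='b' goto a→7 d→2
  2='bd' goto c→3
  3='bdc' goto b→4
  4='bdcb' goto a→5
  5='bdcba' goto b→6
  6='bdcbab' goto ·  [P0 ends]
  7='ba' goto a→8
  8='baa' goto a→9
  9='baaa' goto a→10
  10='baaaa' goto ·  [P1 ends]
  11='d' goto c→12
  12='dc' goto b→13
  13='dcb' goto a→14
  14='dcba' goto b→15
  15='dcbab' goto ·  [P2 ends]

BFS fail/out derivation:
  n1('b'): parent n0 fail=0; on 'b' 0 → fail=0;  out ∅∪∅=∅
  n11('d'): parent n0 fail=0; on 'd' 0 → fail=0;  out ∅∪∅=∅
  n2('bd'): parent n1 fail=0; on 'd' 0 → fail=11;  out ∅∪∅=∅
  n7('ba'): parent n1 fail=0; on 'a' 0 → fail=0;  out ∅∪∅=∅
  n12('dc'): parent n11 fail=0; on 'c' 0 → fail=0;  out ∅∪∅=∅
  n3('bdc'): parent n2 fail=11; on 'c' 11 → fail=12;  out ∅∪∅=∅
  n8('baa'): parent n7 fail=0; on 'a' 0 → fail=0;  out ∅∪∅=∅
  n13('dcb'): parent n12 fail=0; on 'b' 0 → fail=1;  out ∅∪∅=∅
  n4('bdcb'): parent n3 fail=12; on 'b' 12 → fail=13;  out ∅∪∅=∅
  n9('baaa'): parent n8 fail=0; on 'a' 0 → fail=0;  out ∅∪∅=∅
  n14('dcba'): parent n13 fail=1; on 'a' 1 → fail=7;  out ∅∪∅=∅
  n5('bdcba'): parent n4 fail=13; on 'a' 13 → fail=14;  out ∅∪∅=∅
  n10('baaaa'): parent n9 fail=0; on 'a' 0 → fail=0;  out {1}∪∅={1}
  n15('dcbab'): parent n14 fail=7; on 'b' 7→0 → fail=1;  out {2}∪∅={2}
  n6('bdcbab'): parent n5 fail=14; on 'b' 14 → fail=15;  out {0}∪{2}={0,2}

Text stream:
[0] read 'c'  n0⇒n0
[1] read 'c'  n0⇒n0
[2] read 'd'  n0⇒n11
[3] read 'b'  n11⇒n1 (via fail)
[4] read 'c'  n1⇒n0 (via fail)
[5] read 'b'  n0⇒n1
[6] read 'd'  n1⇒n2
[7] read 'c'  n2⇒n3
[8] read 'b'  n3⇒n4
[9] read 'a'  n4⇒n5
[10] read 'b'  n5⇒n6  emit P0@[5:10],P2@[6:10]
[11] read 'a'  n6⇒n7 (via fail)
[12] read 'b'  n7⇒n1 (via fail)
[13] read 'd'  n1⇒n2
[14] read 'c'  n2⇒n3
[15] read 'b'  n3⇒n4
[16] read 'a'  n4⇒n5
[17] read 'b'  n5⇒n6  emit P0@[12:17],P2@[13:17]
[18] read 'c'  n6⇒n0 (via fail)
[19] read 'b'  n0⇒n1
[20] read 'd'  n1⇒n2
[21] read 'c'  n2⇒n3
[22] read 'b'  n3⇒n4
[23] read 'a'  n4⇒n5
[24] read 'b'  n5⇒n6  emit P0@[19:24],P2@[20:24]
[25] read 'b'  n6⇒n1 (via fail)
[26] read 'b'  n1⇒n1 (via fail)
[27] read 'c'  n1⇒n0 (via fail)
[28] read 'b'  n0⇒n1
[29] read 'b'  n1⇒n1 (via fail)
[30] read 'd'  n1⇒n2
[31] read 'c'  n2⇒n3
[32] read 'b'  n3⇒n4
[33] read 'a'  n4⇒n5
[34] read 'b'  n5⇒n6  emit P0@[29:34],P2@[30:34]
[35] read 'd'  n6⇒n2 (via fail)
[36] read 'd'  n2⇒n11 (via fail)
[37] read 'b'  n11⇒n1 (via fail)
[38] read 'c'  n1⇒n0 (via fail)
[39] read 'b'  n0⇒n1
[40] read 'd'  n1⇒n2
[41] read 'c'  n2⇒n3
[42] read 'b'  n3⇒n4
[43] read 'a'  n4⇒n5
[44] read 'b'  n5⇒n6  emit P0@[39:44],P2@[40:44]
[45] read 'b'  n6⇒n1 (via fail)
[46] read 'd'  n1⇒n2
[47] read 'c'  n2⇒n3
[48] read 'b'  n3⇒n4
[49] read 'a'  n4⇒n5
[50] read 'b'  n5⇒n6  emit P0@[45:50],P2@[46:50]
[51] read 'c'  n6⇒n0 (via fail)
[52] read 'b'  n0⇒n1
[53] read 'b'  n1⇒n1 (via fail)
[54] read 'a'  n1⇒n7
[55] read 'a'  n7⇒n8
[56] read 'a'  n8⇒n9
[57] read 'a'  n9⇒n10  emit P1@[53:57]
[58] read 'd'  n10⇒n11 (via fail)

Matches: [[10,0],[10,2],[17,0],[17,2],[24,0],[24,2],[34,0],[34,2],[44,0],[44,2],[50,0],[50,2],[57,1]]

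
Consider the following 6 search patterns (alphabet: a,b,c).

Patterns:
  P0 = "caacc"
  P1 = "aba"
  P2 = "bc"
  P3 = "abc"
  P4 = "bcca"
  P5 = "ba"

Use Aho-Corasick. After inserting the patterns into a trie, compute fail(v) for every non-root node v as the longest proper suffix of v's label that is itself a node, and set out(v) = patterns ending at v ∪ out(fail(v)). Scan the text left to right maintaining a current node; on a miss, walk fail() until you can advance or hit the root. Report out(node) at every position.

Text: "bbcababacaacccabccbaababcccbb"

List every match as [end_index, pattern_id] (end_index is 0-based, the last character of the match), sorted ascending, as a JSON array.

Build automaton:
Trie nodes:
  0='ε' goto a→6 b→9 c→1
  1='c' goto a→2
  2='ca' goto a→3
  3='caa' goto c→4
  4='caac' goto c→5
  5='caacc' goto ·  [P0 ends]
  6='a' goto b→7
  7='ab' goto a→8 c→11
  8='aba' goto ·  [P1 ends]
  9='b' goto a→14 c→10
  10='bc' goto c→12  [P2 ends]
  11='abc' goto ·  [P3 ends]
  12='bcc' goto a→13
  13='bcca' goto ·  [P4 ends]
  14='ba' goto ·  [P5 ends]

Failure links (BFS by depth):
  n1('c'): parent n0 fail=0; on 'c' 0 → fail=0;  out ∅∪∅=∅
  n6('a'): parent n0 fail=0; on 'a' 0 → fail=0;  out ∅∪∅=∅
  n9('b'): parent n0 fail=0; on 'b' 0 → fail=0;  out ∅∪∅=∅
  n2('ca'): parent n1 fail=0; on 'a' 0 → fail=6;  out ∅∪∅=∅
  n7('ab'): parent n6 fail=0; on 'b' 0 → fail=9;  out ∅∪∅=∅
  n10('bc'): parent n9 fail=0; on 'c' 0 → fail=1;  out {2}∪∅={2}
  n14('ba'): parent n9 fail=0; on 'a' 0 → fail=6;  out {5}∪∅={5}
  n3('caa'): parent n2 fail=6; on 'a' 6→0 → fail=6;  out ∅∪∅=∅
  n8('aba'): parent n7 fail=9; on 'a' 9 → fail=14;  out {1}∪{5}={1,5}
  n11('abc'): parent n7 fail=9; on 'c' 9 → fail=10;  out {3}∪{2}={2,3}
  n12('bcc'): parent n10 fail=1; on 'c' 1→0 → fail=1;  out ∅∪∅=∅
  n4('caac'): parent n3 fail=6; on 'c' 6→0 → fail=1;  out ∅∪∅=∅
  n13('bcca'): parent n12 fail=1; on 'a' 1 → fail=2;  out {4}∪∅={4}
  n5('caacc'): parent n4 fail=1; on 'c' 1→0 → fail=1;  out {0}∪∅={0}

Text stream:
[0] read 'b'  n0⇒n9
[1] read 'b'  n9⇒n9 (via fail)
[2] read 'c'  n9⇒n10  ** P2@[1:2]
[3] read 'a'  n10⇒n2 (via fail)
[4] read 'b'  n2⇒n7 (via fail)
[5] read 'a'  n7⇒n8  ** P1@[3:5],P5@[4:5]
[6] read 'b'  n8⇒n7 (via fail)
[7] read 'a'  n7⇒n8  ** P1@[5:7],P5@[6:7]
[8] read 'c'  n8⇒n1 (via fail)
[9] read 'a'  n1⇒n2
[10] read 'a'  n2⇒n3
[11] read 'c'  n3⇒n4
[12] read 'c'  n4⇒n5  ** P0@[8:12]
[13] read 'c'  n5⇒n1 (via fail)
[14] read 'a'  n1⇒n2
[15] read 'b'  n2⇒n7 (via fail)
[16] read 'c'  n7⇒n11  ** P2@[15:16],P3@[14:16]
[17] read 'c'  n11⇒n12 (via fail)
[18] read 'b'  n12⇒n9 (via fail)
[19] read 'a'  n9⇒n14  ** P5@[18:19]
[20] read 'a'  n14⇒n6 (via fail)
[21] read 'b'  n6⇒n7
[22] read 'a'  n7⇒n8  ** P1@[20:22],P5@[21:22]
[23] read 'b'  n8⇒n7 (via fail)
[24] read 'c'  n7⇒n11  ** P2@[23:24],P3@[22:24]
[25] read 'c'  n11⇒n12 (via fail)
[26] read 'c'  n12⇒n1 (via fail)
[27] read 'b'  n1⇒n9 (via fail)
[28] read 'b'  n9⇒n9 (via fail)

Matches: [[2,2],[5,1],[5,5],[7,1],[7,5],[12,0],[16,2],[16,3],[19,5],[22,1],[22,5],[24,2],[24,3]]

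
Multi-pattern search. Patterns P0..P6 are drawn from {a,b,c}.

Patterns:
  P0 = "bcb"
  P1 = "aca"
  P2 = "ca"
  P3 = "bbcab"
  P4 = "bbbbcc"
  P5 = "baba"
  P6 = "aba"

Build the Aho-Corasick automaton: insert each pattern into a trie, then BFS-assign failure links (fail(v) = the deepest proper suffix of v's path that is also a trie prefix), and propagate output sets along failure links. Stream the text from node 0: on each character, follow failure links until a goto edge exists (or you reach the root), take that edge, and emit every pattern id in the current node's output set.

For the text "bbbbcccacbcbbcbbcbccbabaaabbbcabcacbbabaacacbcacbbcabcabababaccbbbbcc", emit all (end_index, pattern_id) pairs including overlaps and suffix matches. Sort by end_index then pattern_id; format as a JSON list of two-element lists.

Build:
Trie (insert patterns):
  0='ε' goto a→4 b→1 c→7
  1='b' goto a→17 b→9 c→2
  2='bc' goto b→3
  3='bcb' goto ·  ←P0
  4='a' goto b→20 c→5
  5='ac' goto a→6
  6='aca' goto ·  ←P1
  7='c' goto a→8
  8='ca' goto ·  ←P2
  9='bb' goto b→13 c→10
  10='bbc' goto a→11
  11='bbca' goto b→12
  12='bbcab' goto ·  ←P3
  13='bbb' goto b→14
  14='bbbb' goto c→15
  15='bbbbc' goto c→16
  16='bbbbcc' goto ·  ←P4
  17='ba' goto b→18
  18='bab' goto a→19
  19='baba' goto ·  ←P5
  20='ab' goto a→21
  21='aba' goto ·  ←P6

BFS fail/out derivation:
  fail(1) 'b': from fail(0)=0 chase 'b': 0 ⇒ 0;  out=∅∪out(0)=∅
  fail(4) 'a': from fail(0)=0 chase 'a': 0 ⇒ 0;  out=∅∪out(0)=∅
  fail(7) 'c': from fail(0)=0 chase 'c': 0 ⇒ 0;  out=∅∪out(0)=∅
  fail(2) 'bc': from fail(1)=0 chase 'c': 0 ⇒ 7;  out=∅∪out(7)=∅
  fail(5) 'ac': from fail(4)=0 chase 'c': 0 ⇒ 7;  out=∅∪out(7)=∅
  fail(8) 'ca': from fail(7)=0 chase 'a': 0 ⇒ 4;  out={2}∪out(4)={2}
  fail(9) 'bb': from fail(1)=0 chase 'b': 0 ⇒ 1;  out=∅∪out(1)=∅
  fail(17) 'ba': from fail(1)=0 chase 'a': 0 ⇒ 4;  out=∅∪out(4)=∅
  fail(20) 'ab': from fail(4)=0 chase 'b': 0 ⇒ 1;  out=∅∪out(1)=∅
  fail(3) 'bcb': from fail(2)=7 chase 'b': 7→0 ⇒ 1;  out={0}∪out(1)={0}
  fail(6) 'aca': from fail(5)=7 chase 'a': 7 ⇒ 8;  out={1}∪out(8)={1,2}
  fail(10) 'bbc': from fail(9)=1 chase 'c': 1 ⇒ 2;  out=∅∪out(2)=∅
  fail(13) 'bbb': from fail(9)=1 chase 'b': 1 ⇒ 9;  out=∅∪out(9)=∅
  fail(18) 'bab': from fail(17)=4 chase 'b': 4 ⇒ 20;  out=∅∪out(20)=∅
  fail(21) 'aba': from fail(20)=1 chase 'a': 1 ⇒ 17;  out={6}∪out(17)={6}
  fail(11) 'bbca': from fail(10)=2 chase 'a': 2→7 ⇒ 8;  out=∅∪out(8)={2}
  fail(14) 'bbbb': from fail(13)=9 chase 'b': 9 ⇒ 13;  out=∅∪out(13)=∅
  fail(19) 'baba': from fail(18)=20 chase 'a': 20 ⇒ 21;  out={5}∪out(21)={5,6}
  fail(12) 'bbcab': from fail(11)=8 chase 'b': 8→4 ⇒ 20;  out={3}∪out(20)={3}
  fail(15) 'bbbbc': from fail(14)=13 chase 'c': 13→9 ⇒ 10;  out=∅∪out(10)=∅
  fail(16) 'bbbbcc': from fail(15)=10 chase 'c': 10→2→7→0 ⇒ 7;  out={4}∪out(7)={4}

Text stream:
[0] read 'b'  n0⇒n1
[1] read 'b'  n1⇒n9
[2] read 'b'  n9⇒n13
[3] read 'b'  n13⇒n14
[4] read 'c'  n14⇒n15
[5] read 'c'  n15⇒n16  emit P4@[0:5]
[6] read 'c'  n16⇒n7 ·f
[7] read 'a'  n7⇒n8  emit P2@[6:7]
[8] read 'c'  n8⇒n5 ·f
[9] read 'b'  n5⇒n1 ·f
[10] read 'c'  n1⇒n2
[11] read 'b'  n2⇒n3  emit P0@[9:11]
[12] read 'b'  n3⇒n9 ·f
[13] read 'c'  n9⇒n10
[14] read 'b'  n10⇒n3 ·f  emit P0@[12:14]
[15] read 'b'  n3⇒n9 ·f
[16] read 'c'  n9⇒n10
[17] read 'b'  n10⇒n3 ·f  emit P0@[15:17]
[18] read 'c'  n3⇒n2 ·f
[19] read 'c'  n2⇒n7 ·f
[20] read 'b'  n7⇒n1 ·f
[21] read 'a'  n1⇒n17
[22] read 'b'  n17⇒n18
[23] read 'a'  n18⇒n19  emit P5@[20:23],P6@[21:23]
[24] read 'a'  n19⇒n4 ·f
[25] read 'a'  n4⇒n4 ·f
[26] read 'b'  n4⇒n20
[27] read 'b'  n20⇒n9 ·f
[28] read 'b'  n9⇒n13
[29] read 'c'  n13⇒n10 ·f
[30] read 'a'  n10⇒n11  emit P2@[29:30]
[31] read 'b'  n11⇒n12  emit P3@[27:31]
[32] read 'c'  n12⇒n2 ·f
[33] read 'a'  n2⇒n8 ·f  emit P2@[32:33]
[34] read 'c'  n8⇒n5 ·f
[35] read 'b'  n5⇒n1 ·f
[36] read 'b'  n1⇒n9
[37] read 'a'  n9⇒n17 ·f
[38] read 'b'  n17⇒n18
[39] read 'a'  n18⇒n19  emit P5@[36:39],P6@[37:39]
[40] read 'a'  n19⇒n4 ·f
[41] read 'c'  n4⇒n5
[42] read 'a'  n5⇒n6  emit P1@[40:42],P2@[41:42]
[43] read 'c'  n6⇒n5 ·f
[44] read 'b'  n5⇒n1 ·f
[45] read 'c'  n1⇒n2
[46] read 'a'  n2⇒n8 ·f  emit P2@[45:46]
[47] read 'c'  n8⇒n5 ·f
[48] read 'b'  n5⇒n1 ·f
[49] read 'b'  n1⇒n9
[50] read 'c'  n9⇒n10
[51] read 'a'  n10⇒n11  emit P2@[50:51]
[52] read 'b'  n11⇒n12  emit P3@[48:52]
[53] read 'c'  n12⇒n2 ·f
[54] read 'a'  n2⇒n8 ·f  emit P2@[53:54]
[55] read 'b'  n8⇒n20 ·f
[56] read 'a'  n20⇒n21  emit P6@[54:56]
[57] read 'b'  n21⇒n18 ·f
[58] read 'a'  n18⇒n19  emit P5@[55:58],P6@[56:58]
[59] read 'b'  n19⇒n18 ·f
[60] read 'a'  n18⇒n19  emit P5@[57:60],P6@[58:60]
[61] read 'c'  n19⇒n5 ·f
[62] read 'c'  n5⇒n7 ·f
[63] read 'b'  n7⇒n1 ·f
[64] read 'b'  n1⇒n9
[65] read 'b'  n9⇒n13
[66] read 'b'  n13⇒n14
[67] read 'c'  n14⇒n15
[68] read 'c'  n15⇒n16  emit P4@[63:68]

All matches (sorted): [[5,4],[7,2],[11,0],[14,0],[17,0],[23,5],[23,6],[30,2],[31,3],[33,2],[39,5],[39,6],[42,1],[42,2],[46,2],[51,2],[52,3],[54,2],[56,6],[58,5],[58,6],[60,5],[60,6],[68,4]]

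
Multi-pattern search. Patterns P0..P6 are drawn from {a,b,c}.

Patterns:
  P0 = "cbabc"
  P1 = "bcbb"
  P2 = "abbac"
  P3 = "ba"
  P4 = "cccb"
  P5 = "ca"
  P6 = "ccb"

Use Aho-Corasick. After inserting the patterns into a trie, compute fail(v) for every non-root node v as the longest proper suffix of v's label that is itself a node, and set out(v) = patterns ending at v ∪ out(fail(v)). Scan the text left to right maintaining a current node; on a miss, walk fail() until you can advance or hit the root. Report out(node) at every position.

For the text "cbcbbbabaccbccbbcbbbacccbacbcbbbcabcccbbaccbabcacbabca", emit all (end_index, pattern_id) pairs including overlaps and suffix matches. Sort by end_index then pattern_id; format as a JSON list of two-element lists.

Build automaton:
Trie nodes:
  n0 'ε': a→10 b→6 c→1
  n1 'c': a→19 b→2 c→16
  n2 'cb': a→3
  n3 'cba': b→4
  n4 'cbab': c→5
  n5 'cbabc': ·  ←P0
  n6 'b': a→15 c→7
  n7 'bc': b→8
  n8 'bcb': b→9
  n9 'bcbb': ·  ←P1
  n10 'a': b→11
  n11 'ab': b→12
  n12 'abb': a→13
  n13 'abba': c→14
  n14 'abbac': ·  ←P2
  n15 'ba': ·  ←P3
  n16 'cc': b→20 c→17
  n17 'ccc': b→18
  n18 'cccb': ·  ←P4
  n19 'ca': ·  ←P5
  n20 'ccb': ·  ←P6

Failure links (BFS by depth):
  fail(1) 'c': from fail(0)=0 chase 'c': 0 ⇒ 0;  out=∅∪out(0)=∅
  fail(6) 'b': from fail(0)=0 chase 'b': 0 ⇒ 0;  out=∅∪out(0)=∅
  fail(10) 'a': from fail(0)=0 chase 'a': 0 ⇒ 0;  out=∅∪out(0)=∅
  fail(2) 'cb': from fail(1)=0 chase 'b': 0 ⇒ 6;  out=∅∪out(6)=∅
  fail(7) 'bc': from fail(6)=0 chase 'c': 0 ⇒ 1;  out=∅∪out(1)=∅
  fail(11) 'ab': from fail(10)=0 chase 'b': 0 ⇒ 6;  out=∅∪out(6)=∅
  fail(15) 'ba': from fail(6)=0 chase 'a': 0 ⇒ 10;  out={3}∪out(10)={3}
  fail(16) 'cc': from fail(1)=0 chase 'c': 0 ⇒ 1;  out=∅∪out(1)=∅
  fail(19) 'ca': from fail(1)=0 chase 'a': 0 ⇒ 10;  out={5}∪out(10)={5}
  fail(3) 'cba': from fail(2)=6 chase 'a': 6 ⇒ 15;  out=∅∪out(15)={3}
  fail(8) 'bcb': from fail(7)=1 chase 'b': 1 ⇒ 2;  out=∅∪out(2)=∅
  fail(12) 'abb': from fail(11)=6 chase 'b': 6→0 ⇒ 6;  out=∅∪out(6)=∅
  fail(17) 'ccc': from fail(16)=1 chase 'c': 1 ⇒ 16;  out=∅∪out(16)=∅
  fail(20) 'ccb': from fail(16)=1 chase 'b': 1 ⇒ 2;  out={6}∪out(2)={6}
  fail(4) 'cbab': from fail(3)=15 chase 'b': 15→10 ⇒ 11;  out=∅∪out(11)=∅
  fail(9) 'bcbb': from fail(8)=2 chase 'b': 2→6→0 ⇒ 6;  out={1}∪out(6)={1}
  fail(13) 'abba': from fail(12)=6 chase 'a': 6 ⇒ 15;  out=∅∪out(15)={3}
  fail(18) 'cccb': from fail(17)=16 chase 'b': 16 ⇒ 20;  out={4}∪out(20)={4,6}
  fail(5) 'cbabc': from fail(4)=11 chase 'c': 11→6 ⇒ 7;  out={0}∪out(7)={0}
  fail(14) 'abbac': from fail(13)=15 chase 'c': 15→10→0 ⇒ 1;  out={2}∪out(1)={2}

Scan:
pos 0 'c': at 1
pos 1 'b': at 2
pos 2 'c': at 7 (via fail)
pos 3 'b': at 8
pos 4 'b': at 9  emit P1@[1:4]
pos 5 'b': at 6 (via fail)
pos 6 'a': at 15  emit P3@[5:6]
pos 7 'b': at 11 (via fail)
pos 8 'a': at 15 (via fail)  emit P3@[7:8]
pos 9 'c': at 1 (via fail)
pos 10 'c': at 16
pos 11 'b': at 20  emit P6@[9:11]
pos 12 'c': at 7 (via fail)
pos 13 'c': at 16 (via fail)
pos 14 'b': at 20  emit P6@[12:14]
pos 15 'b': at 6 (via fail)
pos 16 'c': at 7
pos 17 'b': at 8
pos 18 'b': at 9  emit P1@[15:18]
pos 19 'b': at 6 (via fail)
pos 20 'a': at 15  emit P3@[19:20]
pos 21 'c': at 1 (via fail)
pos 22 'c': at 16
pos 23 'c': at 17
pos 24 'b': at 18  emit P4@[21:24],P6@[22:24]
pos 25 'a': at 3 (via fail)  emit P3@[24:25]
pos 26 'c': at 1 (via fail)
pos 27 'b': at 2
pos 28 'c': at 7 (via fail)
pos 29 'b': at 8
pos 30 'b': at 9  emit P1@[27:30]
pos 31 'b': at 6 (via fail)
pos 32 'c': at 7
pos 33 'a': at 19 (via fail)  emit P5@[32:33]
pos 34 'b': at 11 (via fail)
pos 35 'c': at 7 (via fail)
pos 36 'c': at 16 (via fail)
pos 37 'c': at 17
pos 38 'b': at 18  emit P4@[35:38],P6@[36:38]
pos 39 'b': at 6 (via fail)
pos 40 'a': at 15  emit P3@[39:40]
pos 41 'c': at 1 (via fail)
pos 42 'c': at 16
pos 43 'b': at 20  emit P6@[41:43]
pos 44 'a': at 3 (via fail)  emit P3@[43:44]
pos 45 'b': at 4
pos 46 'c': at 5  emit P0@[42:46]
pos 47 'a': at 19 (via fail)  emit P5@[46:47]
pos 48 'c': at 1 (via fail)
pos 49 'b': at 2
pos 50 'a': at 3  emit P3@[49:50]
pos 51 'b': at 4
pos 52 'c': at 5  emit P0@[48:52]
pos 53 'a': at 19 (via fail)  emit P5@[52:53]

Matches: [[4,1],[6,3],[8,3],[11,6],[14,6],[18,1],[20,3],[24,4],[24,6],[25,3],[30,1],[33,5],[38,4],[38,6],[40,3],[43,6],[44,3],[46,0],[47,5],[50,3],[52,0],[53,5]]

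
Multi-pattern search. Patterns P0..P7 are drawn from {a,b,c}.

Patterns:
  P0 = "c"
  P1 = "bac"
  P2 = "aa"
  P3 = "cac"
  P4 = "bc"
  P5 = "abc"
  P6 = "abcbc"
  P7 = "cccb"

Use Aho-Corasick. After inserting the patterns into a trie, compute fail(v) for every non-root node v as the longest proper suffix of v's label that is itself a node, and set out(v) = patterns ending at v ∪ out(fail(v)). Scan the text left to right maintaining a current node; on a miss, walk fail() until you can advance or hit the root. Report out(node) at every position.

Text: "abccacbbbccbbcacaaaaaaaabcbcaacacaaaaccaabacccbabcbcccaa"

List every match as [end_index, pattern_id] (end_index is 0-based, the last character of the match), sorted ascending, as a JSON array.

Build automaton:
Trie (insert patterns):
  0='ε' goto a→5 b→2 c→1
  1='c' goto a→7 c→14  ←P0
  2='b' goto a→3 c→9
  3='ba' goto c→4
  4='bac' goto ·  ←P1
  5='a' goto a→6 b→10
  6='aa' goto ·  ←P2
  7='ca' goto c→8
  8='cac' goto ·  ←P3
  9='bc' goto ·  ←P4
  10='ab' goto c→11
  11='abc' goto b→12  ←P5
  12='abcb' goto c→13
  13='abcbc' goto ·  ←P6
  14='cc' goto c→15
  15='ccc' goto b→16
  16='cccb' goto ·  ←P7

Failure links (BFS by depth):
  n1('c'): parent n0 fail=0; on 'c' 0 → fail=0;  out {0}∪∅={0}
  n2('b'): parent n0 fail=0; on 'b' 0 → fail=0;  out ∅∪∅=∅
  n5('a'): parent n0 fail=0; on 'a' 0 → fail=0;  out ∅∪∅=∅
  n3('ba'): parent n2 fail=0; on 'a' 0 → fail=5;  out ∅∪∅=∅
  n6('aa'): parent n5 fail=0; on 'a' 0 → fail=5;  out {2}∪∅={2}
  n7('ca'): parent n1 fail=0; on 'a' 0 → fail=5;  out ∅∪∅=∅
  n9('bc'): parent n2 fail=0; on 'c' 0 → fail=1;  out {4}∪{0}={0,4}
  n10('ab'): parent n5 fail=0; on 'b' 0 → fail=2;  out ∅∪∅=∅
  n14('cc'): parent n1 fail=0; on 'c' 0 → fail=1;  out ∅∪{0}={0}
  n4('bac'): parent n3 fail=5; on 'c' 5→0 → fail=1;  out {1}∪{0}={0,1}
  n8('cac'): parent n7 fail=5; on 'c' 5→0 → fail=1;  out {3}∪{0}={0,3}
  n11('abc'): parent n10 fail=2; on 'c' 2 → fail=9;  out {5}∪{0,4}={0,4,5}
  n15('ccc'): parent n14 fail=1; on 'c' 1 → fail=14;  out ∅∪{0}={0}
  n12('abcb'): parent n11 fail=9; on 'b' 9→1→0 → fail=2;  out ∅∪∅=∅
  n16('cccb'): parent n15 fail=14; on 'b' 14→1→0 → fail=2;  out {7}∪∅={7}
  n13('abcbc'): parent n12 fail=2; on 'c' 2 → fail=9;  out {6}∪{0,4}={0,4,6}

Text stream:
i=0 'a': node 0→5
i=1 'b': node 5→10
i=2 'c': node 10→11  → match P0@[2:2],P4@[1:2],P5@[0:2]
i=3 'c': node 11→14 (fail-walked)  → match P0@[3:3]
i=4 'a': node 14→7 (fail-walked)
i=5 'c': node 7→8  → match P0@[5:5],P3@[3:5]
i=6 'b': node 8→2 (fail-walked)
i=7 'b': node 2→2 (fail-walked)
i=8 'b': node 2→2 (fail-walked)
i=9 'c': node 2→9  → match P0@[9:9],P4@[8:9]
i=10 'c': node 9→14 (fail-walked)  → match P0@[10:10]
i=11 'b': node 14→2 (fail-walked)
i=12 'b': node 2→2 (fail-walked)
i=13 'c': node 2→9  → match P0@[13:13],P4@[12:13]
i=14 'a': node 9→7 (fail-walked)
i=15 'c': node 7→8  → match P0@[15:15],P3@[13:15]
i=16 'a': node 8→7 (fail-walked)
i=17 'a': node 7→6 (fail-walked)  → match P2@[16:17]
i=18 'a': node 6→6 (fail-walked)  → match P2@[17:18]
i=19 'a': node 6→6 (fail-walked)  → match P2@[18:19]
i=20 'a': node 6→6 (fail-walked)  → match P2@[19:20]
i=21 'a': node 6→6 (fail-walked)  → match P2@[20:21]
i=22 'a': node 6→6 (fail-walked)  → match P2@[21:22]
i=23 'a': node 6→6 (fail-walked)  → match P2@[22:23]
i=24 'b': node 6→10 (fail-walked)
i=25 'c': node 10→11  → match P0@[25:25],P4@[24:25],P5@[23:25]
i=26 'b': node 11→12
i=27 'c': node 12→13  → match P0@[27:27],P4@[26:27],P6@[23:27]
i=28 'a': node 13→7 (fail-walked)
i=29 'a': node 7→6 (fail-walked)  → match P2@[28:29]
i=30 'c': node 6→1 (fail-walked)  → match P0@[30:30]
i=31 'a': node 1→7
i=32 'c': node 7→8  → match P0@[32:32],P3@[30:32]
i=33 'a': node 8→7 (fail-walked)
i=34 'a': node 7→6 (fail-walked)  → match P2@[33:34]
i=35 'a': node 6→6 (fail-walked)  → match P2@[34:35]
i=36 'a': node 6→6 (fail-walked)  → match P2@[35:36]
i=37 'c': node 6→1 (fail-walked)  → match P0@[37:37]
i=38 'c': node 1→14  → match P0@[38:38]
i=39 'a': node 14→7 (fail-walked)
i=40 'a': node 7→6 (fail-walked)  → match P2@[39:40]
i=41 'b': node 6→10 (fail-walked)
i=42 'a': node 10→3 (fail-walked)
i=43 'c': node 3→4  → match P0@[43:43],P1@[41:43]
i=44 'c': node 4→14 (fail-walked)  → match P0@[44:44]
i=45 'c': node 14→15  → match P0@[45:45]
i=46 'b': node 15→16  → match P7@[43:46]
i=47 'a': node 16→3 (fail-walked)
i=48 'b': node 3→10 (fail-walked)
i=49 'c': node 10→11  → match P0@[49:49],P4@[48:49],P5@[47:49]
i=50 'b': node 11→12
i=51 'c': node 12→13  → match P0@[51:51],P4@[50:51],P6@[47:51]
i=52 'c': node 13→14 (fail-walked)  → match P0@[52:52]
i=53 'c': node 14→15  → match P0@[53:53]
i=54 'a': node 15→7 (fail-walked)
i=55 'a': node 7→6 (fail-walked)  → match P2@[54:55]

All matches (sorted): [[2,0],[2,4],[2,5],[3,0],[5,0],[5,3],[9,0],[9,4],[10,0],[13,0],[13,4],[15,0],[15,3],[17,2],[18,2],[19,2],[20,2],[21,2],[22,2],[23,2],[25,0],[25,4],[25,5],[27,0],[27,4],[27,6],[29,2],[30,0],[32,0],[32,3],[34,2],[35,2],[36,2],[37,0],[38,0],[40,2],[43,0],[43,1],[44,0],[45,0],[46,7],[49,0],[49,4],[49,5],[51,0],[51,4],[51,6],[52,0],[53,0],[55,2]]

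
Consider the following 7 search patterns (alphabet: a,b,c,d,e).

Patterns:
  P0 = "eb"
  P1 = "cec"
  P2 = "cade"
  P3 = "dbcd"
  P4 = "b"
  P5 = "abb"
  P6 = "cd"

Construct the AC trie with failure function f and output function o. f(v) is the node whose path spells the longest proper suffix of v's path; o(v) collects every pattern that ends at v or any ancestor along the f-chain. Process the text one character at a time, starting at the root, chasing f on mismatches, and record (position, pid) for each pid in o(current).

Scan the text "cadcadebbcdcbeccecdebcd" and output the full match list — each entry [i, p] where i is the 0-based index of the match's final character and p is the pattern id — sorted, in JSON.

Construct AC machine:
Trie nodes:
  n0 'ε': a→14 b→13 c→3 d→9 e→1
  n1 'e': b→2
  n2 'eb': ·  ←P0
  n3 'c': a→6 d→17 e→4
  n4 'ce': c→5
  n5 'cec': ·  ←P1
  n6 'ca': d→7
  n7 'cad': e→8
  n8 'cade': ·  ←P2
  n9 'd': b→10
  n10 'db': c→11
  n11 'dbc': d→12
  n12 'dbcd': ·  ←P3
  n13 'b': ·  ←P4
  n14 'a': b→15
  n15 'ab': b→16
  n16 'abb': ·  ←P5
  n17 'cd': ·  ←P6

BFS fail/out derivation:
  fail(1) 'e': from fail(0)=0 chase 'e': 0 ⇒ 0;  out=∅∪out(0)=∅
  fail(3) 'c': from fail(0)=0 chase 'c': 0 ⇒ 0;  out=∅∪out(0)=∅
  fail(9) 'd': from fail(0)=0 chase 'd': 0 ⇒ 0;  out=∅∪out(0)=∅
  fail(13) 'b': from fail(0)=0 chase 'b': 0 ⇒ 0;  out={4}∪out(0)={4}
  fail(14) 'a': from fail(0)=0 chase 'a': 0 ⇒ 0;  out=∅∪out(0)=∅
  fail(2) 'eb': from fail(1)=0 chase 'b': 0 ⇒ 13;  out={0}∪out(13)={0,4}
  fail(4) 'ce': from fail(3)=0 chase 'e': 0 ⇒ 1;  out=∅∪out(1)=∅
  fail(6) 'ca': from fail(3)=0 chase 'a': 0 ⇒ 14;  out=∅∪out(14)=∅
  fail(10) 'db': from fail(9)=0 chase 'b': 0 ⇒ 13;  out=∅∪out(13)={4}
  fail(15) 'ab': from fail(14)=0 chase 'b': 0 ⇒ 13;  out=∅∪out(13)={4}
  fail(17) 'cd': from fail(3)=0 chase 'd': 0 ⇒ 9;  out={6}∪out(9)={6}
  fail(5) 'cec': from fail(4)=1 chase 'c': 1→0 ⇒ 3;  out={1}∪out(3)={1}
  fail(7) 'cad': from fail(6)=14 chase 'd': 14→0 ⇒ 9;  out=∅∪out(9)=∅
  fail(11) 'dbc': from fail(10)=13 chase 'c': 13→0 ⇒ 3;  out=∅∪out(3)=∅
  fail(16) 'abb': from fail(15)=13 chase 'b': 13→0 ⇒ 13;  out={5}∪out(13)={4,5}
  fail(8) 'cade': from fail(7)=9 chase 'e': 9→0 ⇒ 1;  out={2}∪out(1)={2}
  fail(12) 'dbcd': from fail(11)=3 chase 'd': 3 ⇒ 17;  out={3}∪out(17)={3,6}

Run:
pos 0 'c': at 3
pos 1 'a': at 6
pos 2 'd': at 7
pos 3 'c': at 3 (fail-walked)
pos 4 'a': at 6
pos 5 'd': at 7
pos 6 'e': at 8  emit P2@[3:6]
pos 7 'b': at 2 (fail-walked)  emit P0@[6:7],P4@[7:7]
pos 8 'b': at 13 (fail-walked)  emit P4@[8:8]
pos 9 'c': at 3 (fail-walked)
pos 10 'd': at 17  emit P6@[9:10]
pos 11 'c': at 3 (fail-walked)
pos 12 'b': at 13 (fail-walked)  emit P4@[12:12]
pos 13 'e': at 1 (fail-walked)
pos 14 'c': at 3 (fail-walked)
pos 15 'c': at 3 (fail-walked)
pos 16 'e': at 4
pos 17 'c': at 5  emit P1@[15:17]
pos 18 'd': at 17 (fail-walked)  emit P6@[17:18]
pos 19 'e': at 1 (fail-walked)
pos 20 'b': at 2  emit P0@[19:20],P4@[20:20]
pos 21 'c': at 3 (fail-walked)
pos 22 'd': at 17  emit P6@[21:22]

Result: [[6,2],[7,0],[7,4],[8,4],[10,6],[12,4],[17,1],[18,6],[20,0],[20,4],[22,6]]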